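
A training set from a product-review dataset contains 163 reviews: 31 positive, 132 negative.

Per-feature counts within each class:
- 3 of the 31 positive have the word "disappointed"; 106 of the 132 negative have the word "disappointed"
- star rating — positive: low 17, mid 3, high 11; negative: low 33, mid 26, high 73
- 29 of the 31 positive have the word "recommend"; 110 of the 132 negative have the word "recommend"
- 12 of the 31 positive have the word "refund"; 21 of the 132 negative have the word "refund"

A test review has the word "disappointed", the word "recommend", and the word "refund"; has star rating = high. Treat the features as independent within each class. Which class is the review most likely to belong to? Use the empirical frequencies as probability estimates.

negative

positive: (31/163) × (3/31) × (11/31) × (29/31) × (12/31) ≈ 0.00236494
negative: (132/163) × (106/132) × (73/132) × (110/132) × (21/132) ≈ 0.0476795
Highest score → negative.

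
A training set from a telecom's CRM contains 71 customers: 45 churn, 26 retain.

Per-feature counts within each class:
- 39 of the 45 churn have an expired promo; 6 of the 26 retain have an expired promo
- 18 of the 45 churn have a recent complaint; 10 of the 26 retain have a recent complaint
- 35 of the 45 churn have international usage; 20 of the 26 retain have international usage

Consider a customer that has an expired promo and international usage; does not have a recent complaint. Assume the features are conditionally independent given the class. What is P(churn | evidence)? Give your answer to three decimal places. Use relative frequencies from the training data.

churn: (45/71) × (39/45) × (27/45) × (35/45) ≈ 0.256338
retain: (26/71) × (6/26) × (16/26) × (20/26) ≈ 0.0400033
P(churn | x) = 0.256338 / 0.2963413 ≈ 0.865

0.865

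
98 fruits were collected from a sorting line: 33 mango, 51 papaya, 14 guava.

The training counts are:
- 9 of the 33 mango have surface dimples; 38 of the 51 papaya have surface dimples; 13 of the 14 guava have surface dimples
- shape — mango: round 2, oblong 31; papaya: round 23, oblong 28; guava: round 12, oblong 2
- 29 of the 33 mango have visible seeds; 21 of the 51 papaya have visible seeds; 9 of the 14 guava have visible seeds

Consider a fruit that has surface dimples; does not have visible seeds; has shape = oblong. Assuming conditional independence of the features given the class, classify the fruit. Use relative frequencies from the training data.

mango: (33/98) × (9/33) × (31/33) × (4/33) ≈ 0.0104571
papaya: (51/98) × (38/51) × (28/51) × (30/51) ≈ 0.125227
guava: (14/98) × (13/14) × (2/14) × (5/14) ≈ 0.00676801
Highest score → papaya.

papaya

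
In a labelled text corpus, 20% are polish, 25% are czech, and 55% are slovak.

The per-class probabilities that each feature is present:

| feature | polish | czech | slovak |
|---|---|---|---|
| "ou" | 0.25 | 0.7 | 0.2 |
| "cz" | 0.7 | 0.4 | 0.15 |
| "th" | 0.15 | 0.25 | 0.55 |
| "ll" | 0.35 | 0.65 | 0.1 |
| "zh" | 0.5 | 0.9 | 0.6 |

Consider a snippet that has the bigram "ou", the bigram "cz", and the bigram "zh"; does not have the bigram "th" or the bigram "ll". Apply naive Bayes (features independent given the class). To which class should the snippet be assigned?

polish: 0.2 × 0.25 × 0.7 × (1−0.15) × (1−0.35) × 0.5 = 0.00966875
czech: 0.25 × 0.7 × 0.4 × (1−0.25) × (1−0.65) × 0.9 = 0.0165375
slovak: 0.55 × 0.2 × 0.15 × (1−0.55) × (1−0.1) × 0.6 = 0.0040095
Highest score → czech.

czech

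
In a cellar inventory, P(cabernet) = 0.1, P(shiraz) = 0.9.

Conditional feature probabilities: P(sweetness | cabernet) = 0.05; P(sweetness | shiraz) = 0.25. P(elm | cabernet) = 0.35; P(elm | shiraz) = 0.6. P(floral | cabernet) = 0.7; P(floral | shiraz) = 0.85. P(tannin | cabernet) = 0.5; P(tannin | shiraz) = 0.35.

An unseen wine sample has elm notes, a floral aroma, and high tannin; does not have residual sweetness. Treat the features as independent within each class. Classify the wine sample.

shiraz

cabernet: 0.1 × (1−0.05) × 0.35 × 0.7 × 0.5 = 0.0116375
shiraz: 0.9 × (1−0.25) × 0.6 × 0.85 × 0.35 = 0.1204875
Highest score → shiraz.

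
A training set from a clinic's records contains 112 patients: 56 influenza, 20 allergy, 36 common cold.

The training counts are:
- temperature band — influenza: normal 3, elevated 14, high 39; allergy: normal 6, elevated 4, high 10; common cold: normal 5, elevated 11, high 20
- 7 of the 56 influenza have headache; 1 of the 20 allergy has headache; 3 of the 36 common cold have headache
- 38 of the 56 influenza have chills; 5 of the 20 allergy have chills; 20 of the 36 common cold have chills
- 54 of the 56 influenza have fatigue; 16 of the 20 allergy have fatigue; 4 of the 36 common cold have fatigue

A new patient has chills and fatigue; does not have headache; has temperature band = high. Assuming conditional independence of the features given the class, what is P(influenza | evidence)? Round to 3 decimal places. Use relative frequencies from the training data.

0.880

influenza: (56/112) × (39/56) × (49/56) × (38/56) × (54/56) ≈ 0.199368
allergy: (20/112) × (10/20) × (19/20) × (5/20) × (16/20) ≈ 0.0169643
common cold: (36/112) × (20/36) × (33/36) × (20/36) × (4/36) ≈ 0.0101044
P(influenza | x) = 0.199368 / 0.2264367 ≈ 0.880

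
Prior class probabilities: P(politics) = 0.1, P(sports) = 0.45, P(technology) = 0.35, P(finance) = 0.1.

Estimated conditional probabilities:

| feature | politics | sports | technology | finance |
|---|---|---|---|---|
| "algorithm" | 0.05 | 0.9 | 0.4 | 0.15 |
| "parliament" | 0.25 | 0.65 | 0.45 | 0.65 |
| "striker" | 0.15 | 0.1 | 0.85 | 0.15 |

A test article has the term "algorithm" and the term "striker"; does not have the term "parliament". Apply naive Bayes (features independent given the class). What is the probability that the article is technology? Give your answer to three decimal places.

0.808

politics: 0.1 × 0.05 × (1−0.25) × 0.15 = 0.0005625
sports: 0.45 × 0.9 × (1−0.65) × 0.1 = 0.014175
technology: 0.35 × 0.4 × (1−0.45) × 0.85 = 0.06545
finance: 0.1 × 0.15 × (1−0.65) × 0.15 = 0.0007875
P(technology | x) = 0.06545 / 0.080975 ≈ 0.808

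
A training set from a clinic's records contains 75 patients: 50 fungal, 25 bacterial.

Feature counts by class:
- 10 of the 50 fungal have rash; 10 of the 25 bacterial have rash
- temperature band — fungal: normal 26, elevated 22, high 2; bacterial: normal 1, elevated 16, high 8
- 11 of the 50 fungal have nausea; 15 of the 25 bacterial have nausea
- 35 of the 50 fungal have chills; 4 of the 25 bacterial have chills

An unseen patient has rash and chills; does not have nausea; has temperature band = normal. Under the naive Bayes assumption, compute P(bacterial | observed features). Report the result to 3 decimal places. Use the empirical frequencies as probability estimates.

0.009

fungal: (50/75) × (10/50) × (26/50) × (39/50) × (35/50) = 0.037856
bacterial: (25/75) × (10/25) × (1/25) × (10/25) × (4/25) ≈ 0.000341333
P(bacterial | x) = 0.000341333 / 0.038197333 ≈ 0.009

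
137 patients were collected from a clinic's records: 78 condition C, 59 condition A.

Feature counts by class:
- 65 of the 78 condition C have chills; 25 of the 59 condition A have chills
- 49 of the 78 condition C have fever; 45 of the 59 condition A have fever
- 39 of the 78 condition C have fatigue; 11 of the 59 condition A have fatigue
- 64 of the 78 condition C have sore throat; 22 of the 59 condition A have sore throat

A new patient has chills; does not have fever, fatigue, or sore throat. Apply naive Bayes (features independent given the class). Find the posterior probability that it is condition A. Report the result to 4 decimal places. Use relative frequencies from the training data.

0.5826

condition C: (78/137) × (65/78) × (29/78) × (39/78) × (14/78) ≈ 0.0158307
condition A: (59/137) × (25/59) × (14/59) × (48/59) × (37/59) ≈ 0.022092
P(condition A | x) = 0.022092 / 0.0379227 ≈ 0.5826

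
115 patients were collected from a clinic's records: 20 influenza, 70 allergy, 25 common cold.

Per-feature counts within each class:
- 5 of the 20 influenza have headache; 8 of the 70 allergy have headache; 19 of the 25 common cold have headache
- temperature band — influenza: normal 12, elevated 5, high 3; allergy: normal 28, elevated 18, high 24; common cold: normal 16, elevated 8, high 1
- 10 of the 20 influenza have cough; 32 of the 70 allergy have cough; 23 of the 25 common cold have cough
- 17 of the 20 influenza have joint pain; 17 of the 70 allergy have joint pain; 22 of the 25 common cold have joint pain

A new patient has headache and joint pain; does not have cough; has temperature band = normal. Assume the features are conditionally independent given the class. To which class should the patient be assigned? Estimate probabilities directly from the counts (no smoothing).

influenza: (20/115) × (5/20) × (12/20) × (10/20) × (17/20) ≈ 0.011087
allergy: (70/115) × (8/70) × (28/70) × (38/70) × (17/70) ≈ 0.0036685
common cold: (25/115) × (19/25) × (16/25) × (2/25) × (22/25) ≈ 0.00744403
Highest score → influenza.

influenza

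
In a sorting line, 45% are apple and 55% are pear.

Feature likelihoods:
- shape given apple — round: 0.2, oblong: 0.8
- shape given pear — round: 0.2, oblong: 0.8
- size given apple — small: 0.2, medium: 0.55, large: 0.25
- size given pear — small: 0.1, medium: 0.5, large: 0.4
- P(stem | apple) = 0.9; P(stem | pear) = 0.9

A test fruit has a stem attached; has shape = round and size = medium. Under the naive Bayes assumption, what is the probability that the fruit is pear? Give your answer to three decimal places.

apple: 0.45 × 0.2 × 0.55 × 0.9 = 0.04455
pear: 0.55 × 0.2 × 0.5 × 0.9 = 0.0495
P(pear | x) = 0.0495 / 0.09405 ≈ 0.526

0.526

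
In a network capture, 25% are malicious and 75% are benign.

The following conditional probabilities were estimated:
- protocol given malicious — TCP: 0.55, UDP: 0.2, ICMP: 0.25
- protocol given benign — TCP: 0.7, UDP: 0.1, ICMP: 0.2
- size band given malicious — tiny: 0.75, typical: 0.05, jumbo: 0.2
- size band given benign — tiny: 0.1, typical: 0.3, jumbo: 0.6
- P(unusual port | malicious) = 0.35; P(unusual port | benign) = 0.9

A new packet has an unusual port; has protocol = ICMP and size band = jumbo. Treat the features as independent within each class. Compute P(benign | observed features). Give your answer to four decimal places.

0.9488

malicious: 0.25 × 0.25 × 0.2 × 0.35 = 0.004375
benign: 0.75 × 0.2 × 0.6 × 0.9 = 0.081
P(benign | x) = 0.081 / 0.085375 ≈ 0.9488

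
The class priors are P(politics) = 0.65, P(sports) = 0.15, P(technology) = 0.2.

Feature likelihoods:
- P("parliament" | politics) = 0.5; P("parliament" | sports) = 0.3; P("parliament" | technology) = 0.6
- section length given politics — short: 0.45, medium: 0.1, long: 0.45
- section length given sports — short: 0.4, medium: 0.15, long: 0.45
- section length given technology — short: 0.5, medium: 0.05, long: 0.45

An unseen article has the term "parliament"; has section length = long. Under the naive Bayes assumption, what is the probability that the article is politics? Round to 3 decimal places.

politics: 0.65 × 0.5 × 0.45 = 0.14625
sports: 0.15 × 0.3 × 0.45 = 0.02025
technology: 0.2 × 0.6 × 0.45 = 0.054
P(politics | x) = 0.14625 / 0.2205 ≈ 0.663

0.663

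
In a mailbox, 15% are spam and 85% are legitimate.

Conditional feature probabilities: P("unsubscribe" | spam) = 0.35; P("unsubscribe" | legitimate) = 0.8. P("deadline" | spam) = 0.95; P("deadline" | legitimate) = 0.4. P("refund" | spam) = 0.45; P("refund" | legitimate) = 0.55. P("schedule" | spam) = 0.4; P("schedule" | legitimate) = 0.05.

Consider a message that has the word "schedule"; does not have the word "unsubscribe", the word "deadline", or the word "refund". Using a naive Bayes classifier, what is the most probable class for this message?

spam: 0.15 × (1−0.35) × (1−0.95) × (1−0.45) × 0.4 = 0.0010725
legitimate: 0.85 × (1−0.8) × (1−0.4) × (1−0.55) × 0.05 = 0.002295
Highest score → legitimate.

legitimate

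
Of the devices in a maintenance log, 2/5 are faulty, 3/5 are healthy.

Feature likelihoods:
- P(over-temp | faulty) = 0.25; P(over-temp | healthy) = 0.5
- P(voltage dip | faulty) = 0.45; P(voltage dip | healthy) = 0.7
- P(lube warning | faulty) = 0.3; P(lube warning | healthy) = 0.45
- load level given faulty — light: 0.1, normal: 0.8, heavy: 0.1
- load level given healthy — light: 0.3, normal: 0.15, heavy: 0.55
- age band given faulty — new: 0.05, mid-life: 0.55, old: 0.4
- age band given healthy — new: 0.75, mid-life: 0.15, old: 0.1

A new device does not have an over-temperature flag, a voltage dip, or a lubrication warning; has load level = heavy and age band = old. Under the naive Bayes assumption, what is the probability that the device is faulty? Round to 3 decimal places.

0.629

faulty: 0.4 × (1−0.25) × (1−0.45) × (1−0.3) × 0.1 × 0.4 = 0.00462
healthy: 0.6 × (1−0.5) × (1−0.7) × (1−0.45) × 0.55 × 0.1 = 0.0027225
P(faulty | x) = 0.00462 / 0.0073425 ≈ 0.629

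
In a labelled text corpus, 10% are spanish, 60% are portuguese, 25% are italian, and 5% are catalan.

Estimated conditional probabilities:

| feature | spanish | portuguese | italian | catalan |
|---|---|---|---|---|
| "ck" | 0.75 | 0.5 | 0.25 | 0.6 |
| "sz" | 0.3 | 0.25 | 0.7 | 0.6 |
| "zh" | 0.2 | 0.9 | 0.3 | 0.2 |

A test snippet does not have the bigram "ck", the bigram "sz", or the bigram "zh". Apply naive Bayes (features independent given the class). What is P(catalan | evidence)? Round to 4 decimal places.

spanish: 0.1 × (1−0.75) × (1−0.3) × (1−0.2) = 0.014
portuguese: 0.6 × (1−0.5) × (1−0.25) × (1−0.9) = 0.0225
italian: 0.25 × (1−0.25) × (1−0.7) × (1−0.3) = 0.039375
catalan: 0.05 × (1−0.6) × (1−0.6) × (1−0.2) = 0.0064
P(catalan | x) = 0.0064 / 0.082275 ≈ 0.0778

0.0778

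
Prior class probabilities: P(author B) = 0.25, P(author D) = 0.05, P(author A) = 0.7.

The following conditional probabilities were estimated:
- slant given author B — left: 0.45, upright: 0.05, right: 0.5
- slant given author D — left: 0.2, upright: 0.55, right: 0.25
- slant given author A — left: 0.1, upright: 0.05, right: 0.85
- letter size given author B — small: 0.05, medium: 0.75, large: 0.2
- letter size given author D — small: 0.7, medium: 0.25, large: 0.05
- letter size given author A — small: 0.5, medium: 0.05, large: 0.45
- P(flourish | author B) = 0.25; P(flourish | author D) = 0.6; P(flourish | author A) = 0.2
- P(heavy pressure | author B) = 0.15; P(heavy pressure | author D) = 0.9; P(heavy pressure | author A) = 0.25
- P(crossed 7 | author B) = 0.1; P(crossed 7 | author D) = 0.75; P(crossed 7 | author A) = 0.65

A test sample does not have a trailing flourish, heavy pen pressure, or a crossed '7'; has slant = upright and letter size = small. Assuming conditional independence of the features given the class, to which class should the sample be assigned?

author A

author B: 0.25 × 0.05 × 0.05 × (1−0.25) × (1−0.15) × (1−0.1) = 0.00035859375
author D: 0.05 × 0.55 × 0.7 × (1−0.6) × (1−0.9) × (1−0.75) = 0.0001925
author A: 0.7 × 0.05 × 0.5 × (1−0.2) × (1−0.25) × (1−0.65) = 0.003675
Highest score → author A.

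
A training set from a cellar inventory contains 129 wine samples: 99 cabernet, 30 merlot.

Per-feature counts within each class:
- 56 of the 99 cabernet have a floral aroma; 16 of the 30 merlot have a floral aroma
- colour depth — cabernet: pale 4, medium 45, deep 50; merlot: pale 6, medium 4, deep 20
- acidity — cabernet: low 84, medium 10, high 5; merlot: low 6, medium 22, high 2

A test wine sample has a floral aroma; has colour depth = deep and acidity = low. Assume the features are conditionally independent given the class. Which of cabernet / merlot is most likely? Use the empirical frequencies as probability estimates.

cabernet

cabernet: (99/129) × (56/99) × (50/99) × (84/99) ≈ 0.186028
merlot: (30/129) × (16/30) × (20/30) × (6/30) ≈ 0.0165375
Highest score → cabernet.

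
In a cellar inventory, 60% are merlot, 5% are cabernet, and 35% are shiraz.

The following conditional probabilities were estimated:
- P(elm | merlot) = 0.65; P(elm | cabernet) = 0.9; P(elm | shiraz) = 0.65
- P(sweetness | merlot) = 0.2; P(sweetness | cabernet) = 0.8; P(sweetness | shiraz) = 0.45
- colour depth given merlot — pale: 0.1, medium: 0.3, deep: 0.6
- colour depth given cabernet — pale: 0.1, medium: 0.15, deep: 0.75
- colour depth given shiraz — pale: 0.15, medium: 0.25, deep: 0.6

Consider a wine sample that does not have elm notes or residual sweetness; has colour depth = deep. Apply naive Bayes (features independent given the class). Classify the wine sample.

merlot: 0.6 × (1−0.65) × (1−0.2) × 0.6 = 0.1008
cabernet: 0.05 × (1−0.9) × (1−0.8) × 0.75 = 0.00075
shiraz: 0.35 × (1−0.65) × (1−0.45) × 0.6 = 0.040425
Highest score → merlot.

merlot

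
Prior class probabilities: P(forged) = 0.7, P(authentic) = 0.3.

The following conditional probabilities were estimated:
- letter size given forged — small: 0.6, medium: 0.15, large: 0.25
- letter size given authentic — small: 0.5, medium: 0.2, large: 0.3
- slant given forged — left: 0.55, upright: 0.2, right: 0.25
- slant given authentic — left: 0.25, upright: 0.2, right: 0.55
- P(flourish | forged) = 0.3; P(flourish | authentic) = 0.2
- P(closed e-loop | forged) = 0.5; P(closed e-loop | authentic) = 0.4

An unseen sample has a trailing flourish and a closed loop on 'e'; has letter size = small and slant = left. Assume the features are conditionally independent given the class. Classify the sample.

forged

forged: 0.7 × 0.6 × 0.55 × 0.3 × 0.5 = 0.03465
authentic: 0.3 × 0.5 × 0.25 × 0.2 × 0.4 = 0.003
Highest score → forged.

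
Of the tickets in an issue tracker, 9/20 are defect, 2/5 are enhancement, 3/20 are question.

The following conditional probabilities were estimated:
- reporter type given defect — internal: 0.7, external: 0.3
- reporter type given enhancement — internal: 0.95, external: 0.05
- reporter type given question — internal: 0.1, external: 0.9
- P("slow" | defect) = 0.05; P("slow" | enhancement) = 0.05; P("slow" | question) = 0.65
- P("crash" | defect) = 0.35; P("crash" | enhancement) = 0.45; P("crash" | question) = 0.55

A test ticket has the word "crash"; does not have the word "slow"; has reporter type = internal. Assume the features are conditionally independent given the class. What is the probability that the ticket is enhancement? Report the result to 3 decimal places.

defect: 0.45 × 0.7 × (1−0.05) × 0.35 = 0.1047375
enhancement: 0.4 × 0.95 × (1−0.05) × 0.45 = 0.16245
question: 0.15 × 0.1 × (1−0.65) × 0.55 = 0.0028875
P(enhancement | x) = 0.16245 / 0.270075 ≈ 0.601

0.601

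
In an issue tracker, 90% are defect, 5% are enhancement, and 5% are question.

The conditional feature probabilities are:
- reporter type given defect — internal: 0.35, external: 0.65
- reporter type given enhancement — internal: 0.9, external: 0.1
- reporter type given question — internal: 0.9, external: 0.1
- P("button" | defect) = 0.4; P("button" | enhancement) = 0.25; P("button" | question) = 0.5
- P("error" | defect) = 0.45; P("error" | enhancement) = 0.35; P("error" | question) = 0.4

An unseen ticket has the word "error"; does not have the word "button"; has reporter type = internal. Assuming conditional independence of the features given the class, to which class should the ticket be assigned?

defect

defect: 0.9 × 0.35 × (1−0.4) × 0.45 = 0.08505
enhancement: 0.05 × 0.9 × (1−0.25) × 0.35 = 0.0118125
question: 0.05 × 0.9 × (1−0.5) × 0.4 = 0.009
Highest score → defect.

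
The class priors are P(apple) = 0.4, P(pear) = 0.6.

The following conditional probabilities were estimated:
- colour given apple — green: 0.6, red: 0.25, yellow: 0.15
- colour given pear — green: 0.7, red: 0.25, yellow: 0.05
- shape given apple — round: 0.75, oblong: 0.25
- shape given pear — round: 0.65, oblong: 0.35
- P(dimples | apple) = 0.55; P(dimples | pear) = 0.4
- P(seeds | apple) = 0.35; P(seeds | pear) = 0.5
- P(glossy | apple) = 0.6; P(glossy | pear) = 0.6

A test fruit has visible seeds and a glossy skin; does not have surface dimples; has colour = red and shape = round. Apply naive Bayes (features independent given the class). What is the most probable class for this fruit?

pear

apple: 0.4 × 0.25 × 0.75 × (1−0.55) × 0.35 × 0.6 = 0.0070875
pear: 0.6 × 0.25 × 0.65 × (1−0.4) × 0.5 × 0.6 = 0.01755
Highest score → pear.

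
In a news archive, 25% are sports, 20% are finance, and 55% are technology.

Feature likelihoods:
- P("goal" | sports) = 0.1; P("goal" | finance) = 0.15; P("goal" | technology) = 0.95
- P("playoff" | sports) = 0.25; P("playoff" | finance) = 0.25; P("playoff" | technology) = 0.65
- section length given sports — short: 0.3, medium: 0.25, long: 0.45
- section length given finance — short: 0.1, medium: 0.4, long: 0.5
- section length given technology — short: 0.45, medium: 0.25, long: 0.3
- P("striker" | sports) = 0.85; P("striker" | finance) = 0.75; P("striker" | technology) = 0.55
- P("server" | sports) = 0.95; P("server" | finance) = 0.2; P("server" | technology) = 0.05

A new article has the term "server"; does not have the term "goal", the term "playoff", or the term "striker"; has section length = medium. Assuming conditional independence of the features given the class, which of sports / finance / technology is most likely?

sports: 0.25 × (1−0.1) × (1−0.25) × 0.25 × (1−0.85) × 0.95 = 0.00601171875
finance: 0.2 × (1−0.15) × (1−0.25) × 0.4 × (1−0.75) × 0.2 = 0.00255
technology: 0.55 × (1−0.95) × (1−0.65) × 0.25 × (1−0.55) × 0.05 = 0.000054140625
Highest score → sports.

sports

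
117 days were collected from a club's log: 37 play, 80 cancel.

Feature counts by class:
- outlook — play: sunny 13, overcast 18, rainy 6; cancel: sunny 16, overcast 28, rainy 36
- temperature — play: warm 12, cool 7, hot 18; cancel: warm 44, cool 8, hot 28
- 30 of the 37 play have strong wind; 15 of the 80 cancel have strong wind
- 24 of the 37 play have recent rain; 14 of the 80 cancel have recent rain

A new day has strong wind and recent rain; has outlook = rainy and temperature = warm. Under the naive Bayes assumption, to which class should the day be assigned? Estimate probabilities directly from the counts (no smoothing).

play

play: (37/117) × (6/37) × (12/37) × (30/37) × (24/37) ≈ 0.0087473
cancel: (80/117) × (36/80) × (44/80) × (15/80) × (14/80) ≈ 0.00555288
Highest score → play.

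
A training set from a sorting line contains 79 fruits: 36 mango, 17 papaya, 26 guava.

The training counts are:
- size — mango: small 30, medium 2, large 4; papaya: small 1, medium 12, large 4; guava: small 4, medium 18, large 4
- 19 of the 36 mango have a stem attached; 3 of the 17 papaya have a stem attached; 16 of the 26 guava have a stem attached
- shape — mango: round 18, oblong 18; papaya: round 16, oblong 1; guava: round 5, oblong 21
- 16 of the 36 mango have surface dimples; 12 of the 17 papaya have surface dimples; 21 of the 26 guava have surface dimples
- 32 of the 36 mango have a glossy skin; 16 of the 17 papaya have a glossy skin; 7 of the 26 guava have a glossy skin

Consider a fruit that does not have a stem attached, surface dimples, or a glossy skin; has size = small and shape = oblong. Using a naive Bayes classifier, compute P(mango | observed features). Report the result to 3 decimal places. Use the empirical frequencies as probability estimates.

mango: (36/79) × (30/36) × (17/36) × (18/36) × (20/36) × (4/36) ≈ 0.00553472
papaya: (17/79) × (1/17) × (14/17) × (1/17) × (5/17) × (1/17) ≈ 0.000010609
guava: (26/79) × (4/26) × (10/26) × (21/26) × (5/26) × (19/26) ≈ 0.00221046
P(mango | x) = 0.00553472 / 0.007755789 ≈ 0.714

0.714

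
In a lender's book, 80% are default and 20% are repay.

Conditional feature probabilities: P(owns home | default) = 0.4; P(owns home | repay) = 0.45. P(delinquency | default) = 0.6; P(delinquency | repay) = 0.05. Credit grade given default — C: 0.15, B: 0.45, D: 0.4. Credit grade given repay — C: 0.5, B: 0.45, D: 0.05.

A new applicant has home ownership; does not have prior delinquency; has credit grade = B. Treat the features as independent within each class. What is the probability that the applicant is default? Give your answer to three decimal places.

0.600

default: 0.8 × 0.4 × (1−0.6) × 0.45 = 0.0576
repay: 0.2 × 0.45 × (1−0.05) × 0.45 = 0.038475
P(default | x) = 0.0576 / 0.096075 ≈ 0.600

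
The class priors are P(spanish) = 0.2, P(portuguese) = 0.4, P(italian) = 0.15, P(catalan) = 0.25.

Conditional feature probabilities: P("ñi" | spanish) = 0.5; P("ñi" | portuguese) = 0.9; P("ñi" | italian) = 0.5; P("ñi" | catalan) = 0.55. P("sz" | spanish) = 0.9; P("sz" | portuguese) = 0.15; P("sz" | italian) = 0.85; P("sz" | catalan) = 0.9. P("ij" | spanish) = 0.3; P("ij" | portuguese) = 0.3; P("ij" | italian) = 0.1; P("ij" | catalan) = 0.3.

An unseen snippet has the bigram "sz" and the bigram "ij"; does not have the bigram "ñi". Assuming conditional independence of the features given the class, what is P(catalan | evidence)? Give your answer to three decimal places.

0.463

spanish: 0.2 × (1−0.5) × 0.9 × 0.3 = 0.027
portuguese: 0.4 × (1−0.9) × 0.15 × 0.3 = 0.0018
italian: 0.15 × (1−0.5) × 0.85 × 0.1 = 0.006375
catalan: 0.25 × (1−0.55) × 0.9 × 0.3 = 0.030375
P(catalan | x) = 0.030375 / 0.06555 ≈ 0.463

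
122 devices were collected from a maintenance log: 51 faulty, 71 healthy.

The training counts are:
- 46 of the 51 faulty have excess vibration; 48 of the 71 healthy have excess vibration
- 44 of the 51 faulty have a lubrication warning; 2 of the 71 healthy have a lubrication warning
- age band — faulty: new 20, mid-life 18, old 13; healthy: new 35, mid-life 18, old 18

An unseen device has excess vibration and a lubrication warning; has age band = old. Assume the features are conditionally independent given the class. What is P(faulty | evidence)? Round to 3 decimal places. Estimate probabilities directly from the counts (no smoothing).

0.967

faulty: (51/122) × (46/51) × (44/51) × (13/51) ≈ 0.0829189
healthy: (71/122) × (48/71) × (2/71) × (18/71) ≈ 0.00280975
P(faulty | x) = 0.0829189 / 0.08572865 ≈ 0.967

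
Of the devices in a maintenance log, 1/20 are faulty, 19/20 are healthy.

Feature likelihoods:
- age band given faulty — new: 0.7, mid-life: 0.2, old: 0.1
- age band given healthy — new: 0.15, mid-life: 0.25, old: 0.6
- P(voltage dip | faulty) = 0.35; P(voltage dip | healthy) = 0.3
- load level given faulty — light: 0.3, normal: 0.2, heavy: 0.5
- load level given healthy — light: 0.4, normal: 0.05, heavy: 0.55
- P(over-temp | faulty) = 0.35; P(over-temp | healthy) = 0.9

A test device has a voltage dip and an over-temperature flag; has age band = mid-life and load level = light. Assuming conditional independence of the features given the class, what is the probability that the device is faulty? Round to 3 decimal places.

faulty: 0.05 × 0.2 × 0.35 × 0.3 × 0.35 = 0.0003675
healthy: 0.95 × 0.25 × 0.3 × 0.4 × 0.9 = 0.02565
P(faulty | x) = 0.0003675 / 0.0260175 ≈ 0.014

0.014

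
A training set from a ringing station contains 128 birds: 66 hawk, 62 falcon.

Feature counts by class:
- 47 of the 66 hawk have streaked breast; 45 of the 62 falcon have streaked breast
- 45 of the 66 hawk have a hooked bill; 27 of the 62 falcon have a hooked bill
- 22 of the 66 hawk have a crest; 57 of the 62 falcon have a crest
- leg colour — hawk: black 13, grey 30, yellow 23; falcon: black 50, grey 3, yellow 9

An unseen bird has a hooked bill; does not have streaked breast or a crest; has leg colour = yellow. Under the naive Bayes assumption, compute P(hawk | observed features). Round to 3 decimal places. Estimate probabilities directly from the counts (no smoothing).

hawk: (66/128) × (19/66) × (45/66) × (44/66) × (23/66) ≈ 0.0235128
falcon: (62/128) × (17/62) × (27/62) × (5/62) × (9/62) ≈ 0.00067708
P(hawk | x) = 0.0235128 / 0.02418988 ≈ 0.972

0.972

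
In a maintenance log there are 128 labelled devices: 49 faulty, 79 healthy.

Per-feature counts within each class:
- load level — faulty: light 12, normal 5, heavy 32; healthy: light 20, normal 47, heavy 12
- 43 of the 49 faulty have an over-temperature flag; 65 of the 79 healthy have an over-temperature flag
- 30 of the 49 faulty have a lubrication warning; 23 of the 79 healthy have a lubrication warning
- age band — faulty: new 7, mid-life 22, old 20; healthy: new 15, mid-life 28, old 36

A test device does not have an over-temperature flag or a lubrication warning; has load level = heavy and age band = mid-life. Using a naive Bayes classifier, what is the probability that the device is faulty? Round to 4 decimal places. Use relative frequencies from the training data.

faulty: (49/128) × (32/49) × (6/49) × (19/49) × (22/49) ≈ 0.00532941
healthy: (79/128) × (12/79) × (14/79) × (56/79) × (28/79) ≈ 0.00417411
P(faulty | x) = 0.00532941 / 0.00950352 ≈ 0.5608

0.5608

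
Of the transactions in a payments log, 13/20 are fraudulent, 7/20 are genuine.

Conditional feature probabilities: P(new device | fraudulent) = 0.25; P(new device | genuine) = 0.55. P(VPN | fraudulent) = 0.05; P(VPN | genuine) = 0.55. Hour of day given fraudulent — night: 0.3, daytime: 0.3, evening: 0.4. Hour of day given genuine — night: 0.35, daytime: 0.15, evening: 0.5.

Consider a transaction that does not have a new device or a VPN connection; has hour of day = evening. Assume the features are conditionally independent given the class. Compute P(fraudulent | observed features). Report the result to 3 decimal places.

0.839

fraudulent: 0.65 × (1−0.25) × (1−0.05) × 0.4 = 0.18525
genuine: 0.35 × (1−0.55) × (1−0.55) × 0.5 = 0.0354375
P(fraudulent | x) = 0.18525 / 0.2206875 ≈ 0.839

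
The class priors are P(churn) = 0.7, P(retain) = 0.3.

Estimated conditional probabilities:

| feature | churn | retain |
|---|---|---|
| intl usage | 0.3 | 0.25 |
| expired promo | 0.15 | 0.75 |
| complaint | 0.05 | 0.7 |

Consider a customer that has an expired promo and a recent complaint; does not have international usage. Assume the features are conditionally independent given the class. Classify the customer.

retain

churn: 0.7 × (1−0.3) × 0.15 × 0.05 = 0.003675
retain: 0.3 × (1−0.25) × 0.75 × 0.7 = 0.118125
Highest score → retain.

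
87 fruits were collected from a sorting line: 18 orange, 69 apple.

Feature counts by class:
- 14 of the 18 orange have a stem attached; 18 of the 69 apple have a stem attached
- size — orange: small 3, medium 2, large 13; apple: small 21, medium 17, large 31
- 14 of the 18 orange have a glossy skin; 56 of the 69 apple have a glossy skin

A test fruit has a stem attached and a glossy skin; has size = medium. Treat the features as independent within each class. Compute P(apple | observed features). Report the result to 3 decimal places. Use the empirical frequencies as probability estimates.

0.748

orange: (18/87) × (14/18) × (2/18) × (14/18) ≈ 0.0139066
apple: (69/87) × (18/69) × (17/69) × (56/69) ≈ 0.0413706
P(apple | x) = 0.0413706 / 0.0552772 ≈ 0.748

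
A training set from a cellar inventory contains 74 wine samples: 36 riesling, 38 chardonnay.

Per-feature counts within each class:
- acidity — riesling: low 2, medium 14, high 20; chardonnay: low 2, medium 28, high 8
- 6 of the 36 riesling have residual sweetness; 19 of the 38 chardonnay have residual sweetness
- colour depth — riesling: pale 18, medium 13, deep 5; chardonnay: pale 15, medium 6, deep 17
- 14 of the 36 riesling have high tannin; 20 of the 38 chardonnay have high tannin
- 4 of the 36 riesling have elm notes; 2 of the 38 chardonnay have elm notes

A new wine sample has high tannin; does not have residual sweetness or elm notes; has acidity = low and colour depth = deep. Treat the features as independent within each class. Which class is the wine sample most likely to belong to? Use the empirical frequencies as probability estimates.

riesling: (36/74) × (2/36) × (30/36) × (5/36) × (14/36) × (32/36) ≈ 0.00108133
chardonnay: (38/74) × (2/38) × (19/38) × (17/38) × (20/38) × (36/38) ≈ 0.00301439
Highest score → chardonnay.

chardonnay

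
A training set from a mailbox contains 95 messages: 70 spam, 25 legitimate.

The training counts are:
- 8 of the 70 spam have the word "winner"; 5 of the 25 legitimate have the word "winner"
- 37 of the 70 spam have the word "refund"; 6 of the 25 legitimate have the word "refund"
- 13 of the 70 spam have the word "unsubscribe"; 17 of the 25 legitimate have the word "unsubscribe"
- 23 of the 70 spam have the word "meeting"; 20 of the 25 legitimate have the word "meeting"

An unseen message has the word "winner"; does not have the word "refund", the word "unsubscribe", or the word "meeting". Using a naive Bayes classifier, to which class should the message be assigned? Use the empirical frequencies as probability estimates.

spam

spam: (70/95) × (8/70) × (33/70) × (57/70) × (47/70) ≈ 0.021705
legitimate: (25/95) × (5/25) × (19/25) × (8/25) × (5/25) = 0.00256
Highest score → spam.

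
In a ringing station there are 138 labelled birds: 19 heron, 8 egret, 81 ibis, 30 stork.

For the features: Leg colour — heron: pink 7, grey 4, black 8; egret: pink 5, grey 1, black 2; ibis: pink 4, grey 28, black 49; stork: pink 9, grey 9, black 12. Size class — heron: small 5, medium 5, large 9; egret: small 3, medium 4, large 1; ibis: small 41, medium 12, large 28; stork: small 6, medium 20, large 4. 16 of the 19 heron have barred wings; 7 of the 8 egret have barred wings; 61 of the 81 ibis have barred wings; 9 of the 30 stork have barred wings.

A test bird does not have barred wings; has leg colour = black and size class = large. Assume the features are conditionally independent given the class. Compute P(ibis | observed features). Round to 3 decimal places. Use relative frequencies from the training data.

heron: (19/138) × (8/19) × (9/19) × (3/19) ≈ 0.00433578
egret: (8/138) × (2/8) × (1/8) × (1/8) ≈ 0.000226449
ibis: (81/138) × (49/81) × (28/81) × (20/81) ≈ 0.0303064
stork: (30/138) × (12/30) × (4/30) × (21/30) ≈ 0.00811594
P(ibis | x) = 0.0303064 / 0.042984569 ≈ 0.705

0.705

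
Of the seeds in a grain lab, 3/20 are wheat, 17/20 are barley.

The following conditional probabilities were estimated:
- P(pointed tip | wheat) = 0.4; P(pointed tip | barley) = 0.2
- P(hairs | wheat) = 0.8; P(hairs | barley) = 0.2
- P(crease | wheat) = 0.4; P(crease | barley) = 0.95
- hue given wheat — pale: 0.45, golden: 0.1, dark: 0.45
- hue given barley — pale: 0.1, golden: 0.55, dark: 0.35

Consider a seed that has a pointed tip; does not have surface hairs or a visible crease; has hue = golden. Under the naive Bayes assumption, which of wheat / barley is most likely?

wheat: 0.15 × 0.4 × (1−0.8) × (1−0.4) × 0.1 = 0.00072
barley: 0.85 × 0.2 × (1−0.2) × (1−0.95) × 0.55 = 0.00374
Highest score → barley.

barley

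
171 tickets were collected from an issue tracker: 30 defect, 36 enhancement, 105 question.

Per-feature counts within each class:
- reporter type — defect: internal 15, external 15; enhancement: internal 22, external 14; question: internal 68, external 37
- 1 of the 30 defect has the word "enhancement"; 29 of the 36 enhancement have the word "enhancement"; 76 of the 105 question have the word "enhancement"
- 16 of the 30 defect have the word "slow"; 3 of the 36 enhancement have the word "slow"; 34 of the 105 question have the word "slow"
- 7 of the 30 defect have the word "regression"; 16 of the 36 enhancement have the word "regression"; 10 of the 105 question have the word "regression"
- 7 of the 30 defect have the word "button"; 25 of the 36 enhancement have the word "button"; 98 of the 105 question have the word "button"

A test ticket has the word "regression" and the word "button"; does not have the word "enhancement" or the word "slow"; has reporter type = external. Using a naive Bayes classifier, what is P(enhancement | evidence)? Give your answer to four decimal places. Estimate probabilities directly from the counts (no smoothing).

0.4394

defect: (30/171) × (15/30) × (29/30) × (14/30) × (7/30) × (7/30) ≈ 0.00215443
enhancement: (36/171) × (14/36) × (7/36) × (33/36) × (16/36) × (25/36) ≈ 0.00450395
question: (105/171) × (37/105) × (29/105) × (71/105) × (10/105) × (98/105) ≈ 0.00359195
P(enhancement | x) = 0.00450395 / 0.01025033 ≈ 0.4394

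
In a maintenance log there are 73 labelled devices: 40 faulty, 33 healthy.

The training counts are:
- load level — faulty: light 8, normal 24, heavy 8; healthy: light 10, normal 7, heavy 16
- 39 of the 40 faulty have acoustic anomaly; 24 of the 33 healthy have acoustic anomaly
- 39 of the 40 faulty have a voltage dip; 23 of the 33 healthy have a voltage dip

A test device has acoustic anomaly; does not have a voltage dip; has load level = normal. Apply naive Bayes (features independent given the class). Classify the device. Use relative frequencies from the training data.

healthy

faulty: (40/73) × (24/40) × (39/40) × (1/40) ≈ 0.0080137
healthy: (33/73) × (7/33) × (24/33) × (10/33) ≈ 0.0211329
Highest score → healthy.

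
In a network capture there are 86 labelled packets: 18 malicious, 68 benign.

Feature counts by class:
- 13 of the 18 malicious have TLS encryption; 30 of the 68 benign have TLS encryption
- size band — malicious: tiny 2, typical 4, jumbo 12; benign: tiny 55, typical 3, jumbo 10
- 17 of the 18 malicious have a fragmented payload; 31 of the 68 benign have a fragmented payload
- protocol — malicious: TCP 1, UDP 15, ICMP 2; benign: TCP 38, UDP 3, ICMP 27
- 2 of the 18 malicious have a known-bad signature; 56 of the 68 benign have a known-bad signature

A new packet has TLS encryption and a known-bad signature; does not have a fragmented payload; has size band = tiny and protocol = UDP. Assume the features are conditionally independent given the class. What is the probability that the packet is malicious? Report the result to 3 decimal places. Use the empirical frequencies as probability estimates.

0.015

malicious: (18/86) × (13/18) × (2/18) × (1/18) × (15/18) × (2/18) ≈ 0.0000863985
benign: (68/86) × (30/68) × (55/68) × (37/68) × (3/68) × (56/68) ≈ 0.00557777
P(malicious | x) = 0.0000863985 / 0.0056641685 ≈ 0.015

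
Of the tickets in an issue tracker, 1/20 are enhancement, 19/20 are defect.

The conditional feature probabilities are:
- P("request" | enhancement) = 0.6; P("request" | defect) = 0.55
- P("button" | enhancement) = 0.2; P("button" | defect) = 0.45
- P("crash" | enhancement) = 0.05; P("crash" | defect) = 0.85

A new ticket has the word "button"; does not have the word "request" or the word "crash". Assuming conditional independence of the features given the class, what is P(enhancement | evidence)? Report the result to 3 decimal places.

enhancement: 0.05 × (1−0.6) × 0.2 × (1−0.05) = 0.0038
defect: 0.95 × (1−0.55) × 0.45 × (1−0.85) = 0.02885625
P(enhancement | x) = 0.0038 / 0.03265625 ≈ 0.116

0.116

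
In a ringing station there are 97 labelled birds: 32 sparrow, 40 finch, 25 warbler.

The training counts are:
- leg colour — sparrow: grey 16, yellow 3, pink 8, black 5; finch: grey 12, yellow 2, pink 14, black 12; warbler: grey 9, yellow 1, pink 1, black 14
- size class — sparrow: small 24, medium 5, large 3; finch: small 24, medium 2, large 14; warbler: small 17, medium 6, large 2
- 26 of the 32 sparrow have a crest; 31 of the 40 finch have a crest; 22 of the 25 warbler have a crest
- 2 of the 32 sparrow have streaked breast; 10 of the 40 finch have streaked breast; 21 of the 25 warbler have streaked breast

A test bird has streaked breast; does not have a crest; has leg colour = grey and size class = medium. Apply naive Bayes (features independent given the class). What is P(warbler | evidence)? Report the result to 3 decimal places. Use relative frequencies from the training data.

sparrow: (32/97) × (16/32) × (5/32) × (6/32) × (2/32) ≈ 0.00030203
finch: (40/97) × (12/40) × (2/40) × (9/40) × (10/40) ≈ 0.000347938
warbler: (25/97) × (9/25) × (6/25) × (3/25) × (21/25) ≈ 0.00224462
P(warbler | x) = 0.00224462 / 0.002894588 ≈ 0.775

0.775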